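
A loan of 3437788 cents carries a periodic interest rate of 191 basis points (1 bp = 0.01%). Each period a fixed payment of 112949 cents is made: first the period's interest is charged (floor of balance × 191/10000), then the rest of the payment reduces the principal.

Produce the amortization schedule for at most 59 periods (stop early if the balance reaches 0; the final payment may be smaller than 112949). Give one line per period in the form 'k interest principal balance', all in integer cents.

1 65661 47288 3390500
2 64758 48191 3342309
3 63838 49111 3293198
4 62900 50049 3243149
5 61944 51005 3192144
6 60969 51980 3140164
7 59977 52972 3087192
8 58965 53984 3033208
9 57934 55015 2978193
10 56883 56066 2922127
11 55812 57137 2864990
12 54721 58228 2806762
13 53609 59340 2747422
14 52475 60474 2686948
15 51320 61629 2625319
16 50143 62806 2562513
17 48943 64006 2498507
18 47721 65228 2433279
19 46475 66474 2366805
20 45205 67744 2299061
21 43912 69037 2230024
22 42593 70356 2159668
23 41249 71700 2087968
24 39880 73069 2014899
25 38484 74465 1940434
26 37062 75887 1864547
27 35612 77337 1787210
28 34135 78814 1708396
29 32630 80319 1628077
30 31096 81853 1546224
31 29532 83417 1462807
32 27939 85010 1377797
33 26315 86634 1291163
34 24661 88288 1202875
35 22974 89975 1112900
36 21256 91693 1021207
37 19505 93444 927763
38 17720 95229 832534
39 15901 97048 735486
40 14047 98902 636584
41 12158 100791 535793
42 10233 102716 433077
43 8271 104678 328399
44 6272 106677 221722
45 4234 108715 113007
46 2158 110791 2216
47 42 2216 0

1. interest=⌊3437788·191/10000⌋=65661; principal=112949-65661=47288; balance=3437788-47288=3390500
2. interest=⌊3390500·191/10000⌋=64758; principal=112949-64758=48191; balance=3390500-48191=3342309
3. interest=⌊3342309·191/10000⌋=63838; principal=112949-63838=49111; balance=3342309-49111=3293198
4. interest=⌊3293198·191/10000⌋=62900; principal=112949-62900=50049; balance=3293198-50049=3243149
5. interest=⌊3243149·191/10000⌋=61944; principal=112949-61944=51005; balance=3243149-51005=3192144
6. interest=⌊3192144·191/10000⌋=60969; principal=112949-60969=51980; balance=3192144-51980=3140164
7. interest=⌊3140164·191/10000⌋=59977; principal=112949-59977=52972; balance=3140164-52972=3087192
8. interest=⌊3087192·191/10000⌋=58965; principal=112949-58965=53984; balance=3087192-53984=3033208
9. interest=⌊3033208·191/10000⌋=57934; principal=112949-57934=55015; balance=3033208-55015=2978193
10. interest=⌊2978193·191/10000⌋=56883; principal=112949-56883=56066; balance=2978193-56066=2922127
11. interest=⌊2922127·191/10000⌋=55812; principal=112949-55812=57137; balance=2922127-57137=2864990
12. interest=⌊2864990·191/10000⌋=54721; principal=112949-54721=58228; balance=2864990-58228=2806762
13. interest=⌊2806762·191/10000⌋=53609; principal=112949-53609=59340; balance=2806762-59340=2747422
14. interest=⌊2747422·191/10000⌋=52475; principal=112949-52475=60474; balance=2747422-60474=2686948
15. interest=⌊2686948·191/10000⌋=51320; principal=112949-51320=61629; balance=2686948-61629=2625319
16. interest=⌊2625319·191/10000⌋=50143; principal=112949-50143=62806; balance=2625319-62806=2562513
17. interest=⌊2562513·191/10000⌋=48943; principal=112949-48943=64006; balance=2562513-64006=2498507
18. interest=⌊2498507·191/10000⌋=47721; principal=112949-47721=65228; balance=2498507-65228=2433279
19. interest=⌊2433279·191/10000⌋=46475; principal=112949-46475=66474; balance=2433279-66474=2366805
20. interest=⌊2366805·191/10000⌋=45205; principal=112949-45205=67744; balance=2366805-67744=2299061
21. interest=⌊2299061·191/10000⌋=43912; principal=112949-43912=69037; balance=2299061-69037=2230024
22. interest=⌊2230024·191/10000⌋=42593; principal=112949-42593=70356; balance=2230024-70356=2159668
23. interest=⌊2159668·191/10000⌋=41249; principal=112949-41249=71700; balance=2159668-71700=2087968
24. interest=⌊2087968·191/10000⌋=39880; principal=112949-39880=73069; balance=2087968-73069=2014899
25. interest=⌊2014899·191/10000⌋=38484; principal=112949-38484=74465; balance=2014899-74465=1940434
26. interest=⌊1940434·191/10000⌋=37062; principal=112949-37062=75887; balance=1940434-75887=1864547
27. interest=⌊1864547·191/10000⌋=35612; principal=112949-35612=77337; balance=1864547-77337=1787210
28. interest=⌊1787210·191/10000⌋=34135; principal=112949-34135=78814; balance=1787210-78814=1708396
29. interest=⌊1708396·191/10000⌋=32630; principal=112949-32630=80319; balance=1708396-80319=1628077
30. interest=⌊1628077·191/10000⌋=31096; principal=112949-31096=81853; balance=1628077-81853=1546224
31. interest=⌊1546224·191/10000⌋=29532; principal=112949-29532=83417; balance=1546224-83417=1462807
32. interest=⌊1462807·191/10000⌋=27939; principal=112949-27939=85010; balance=1462807-85010=1377797
33. interest=⌊1377797·191/10000⌋=26315; principal=112949-26315=86634; balance=1377797-86634=1291163
34. interest=⌊1291163·191/10000⌋=24661; principal=112949-24661=88288; balance=1291163-88288=1202875
35. interest=⌊1202875·191/10000⌋=22974; principal=112949-22974=89975; balance=1202875-89975=1112900
36. interest=⌊1112900·191/10000⌋=21256; principal=112949-21256=91693; balance=1112900-91693=1021207
37. interest=⌊1021207·191/10000⌋=19505; principal=112949-19505=93444; balance=1021207-93444=927763
38. interest=⌊927763·191/10000⌋=17720; principal=112949-17720=95229; balance=927763-95229=832534
39. interest=⌊832534·191/10000⌋=15901; principal=112949-15901=97048; balance=832534-97048=735486
40. interest=⌊735486·191/10000⌋=14047; principal=112949-14047=98902; balance=735486-98902=636584
41. interest=⌊636584·191/10000⌋=12158; principal=112949-12158=100791; balance=636584-100791=535793
42. interest=⌊535793·191/10000⌋=10233; principal=112949-10233=102716; balance=535793-102716=433077
43. interest=⌊433077·191/10000⌋=8271; principal=112949-8271=104678; balance=433077-104678=328399
44. interest=⌊328399·191/10000⌋=6272; principal=112949-6272=106677; balance=328399-106677=221722
45. interest=⌊221722·191/10000⌋=4234; principal=112949-4234=108715; balance=221722-108715=113007
46. interest=⌊113007·191/10000⌋=2158; principal=112949-2158=110791; balance=113007-110791=2216
47. interest=⌊2216·191/10000⌋=42; principal=min(112949-42,2216)=2216; balance=2216-2216=0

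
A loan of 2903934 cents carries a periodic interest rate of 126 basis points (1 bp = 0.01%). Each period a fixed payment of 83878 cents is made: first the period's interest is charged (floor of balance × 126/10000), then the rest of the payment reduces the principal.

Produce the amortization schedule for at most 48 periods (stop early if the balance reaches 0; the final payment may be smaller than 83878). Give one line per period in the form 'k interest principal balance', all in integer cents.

1. interest=⌊2903934·126/10000⌋=36589; principal=83878-36589=47289; balance=2903934-47289=2856645
2. interest=⌊2856645·126/10000⌋=35993; principal=83878-35993=47885; balance=2856645-47885=2808760
3. interest=⌊2808760·126/10000⌋=35390; principal=83878-35390=48488; balance=2808760-48488=2760272
4. interest=⌊2760272·126/10000⌋=34779; principal=83878-34779=49099; balance=2760272-49099=2711173
5. interest=⌊2711173·126/10000⌋=34160; principal=83878-34160=49718; balance=2711173-49718=2661455
6. interest=⌊2661455·126/10000⌋=33534; principal=83878-33534=50344; balance=2661455-50344=2611111
7. interest=⌊2611111·126/10000⌋=32899; principal=83878-32899=50979; balance=2611111-50979=2560132
8. interest=⌊2560132·126/10000⌋=32257; principal=83878-32257=51621; balance=2560132-51621=2508511
9. interest=⌊2508511·126/10000⌋=31607; principal=83878-31607=52271; balance=2508511-52271=2456240
10. interest=⌊2456240·126/10000⌋=30948; principal=83878-30948=52930; balance=2456240-52930=2403310
11. interest=⌊2403310·126/10000⌋=30281; principal=83878-30281=53597; balance=2403310-53597=2349713
12. interest=⌊2349713·126/10000⌋=29606; principal=83878-29606=54272; balance=2349713-54272=2295441
13. interest=⌊2295441·126/10000⌋=28922; principal=83878-28922=54956; balance=2295441-54956=2240485
14. interest=⌊2240485·126/10000⌋=28230; principal=83878-28230=55648; balance=2240485-55648=2184837
15. interest=⌊2184837·126/10000⌋=27528; principal=83878-27528=56350; balance=2184837-56350=2128487
16. interest=⌊2128487·126/10000⌋=26818; principal=83878-26818=57060; balance=2128487-57060=2071427
17. interest=⌊2071427·126/10000⌋=26099; principal=83878-26099=57779; balance=2071427-57779=2013648
18. interest=⌊2013648·126/10000⌋=25371; principal=83878-25371=58507; balance=2013648-58507=1955141
19. interest=⌊1955141·126/10000⌋=24634; principal=83878-24634=59244; balance=1955141-59244=1895897
20. interest=⌊1895897·126/10000⌋=23888; principal=83878-23888=59990; balance=1895897-59990=1835907
21. interest=⌊1835907·126/10000⌋=23132; principal=83878-23132=60746; balance=1835907-60746=1775161
22. interest=⌊1775161·126/10000⌋=22367; principal=83878-22367=61511; balance=1775161-61511=1713650
23. interest=⌊1713650·126/10000⌋=21591; principal=83878-21591=62287; balance=1713650-62287=1651363
24. interest=⌊1651363·126/10000⌋=20807; principal=83878-20807=63071; balance=1651363-63071=1588292
25. interest=⌊1588292·126/10000⌋=20012; principal=83878-20012=63866; balance=1588292-63866=1524426
26. interest=⌊1524426·126/10000⌋=19207; principal=83878-19207=64671; balance=1524426-64671=1459755
27. interest=⌊1459755·126/10000⌋=18392; principal=83878-18392=65486; balance=1459755-65486=1394269
28. interest=⌊1394269·126/10000⌋=17567; principal=83878-17567=66311; balance=1394269-66311=1327958
29. interest=⌊1327958·126/10000⌋=16732; principal=83878-16732=67146; balance=1327958-67146=1260812
30. interest=⌊1260812·126/10000⌋=15886; principal=83878-15886=67992; balance=1260812-67992=1192820
31. interest=⌊1192820·126/10000⌋=15029; principal=83878-15029=68849; balance=1192820-68849=1123971
32. interest=⌊1123971·126/10000⌋=14162; principal=83878-14162=69716; balance=1123971-69716=1054255
33. interest=⌊1054255·126/10000⌋=13283; principal=83878-13283=70595; balance=1054255-70595=983660
34. interest=⌊983660·126/10000⌋=12394; principal=83878-12394=71484; balance=983660-71484=912176
35. interest=⌊912176·126/10000⌋=11493; principal=83878-11493=72385; balance=912176-72385=839791
36. interest=⌊839791·126/10000⌋=10581; principal=83878-10581=73297; balance=839791-73297=766494
37. interest=⌊766494·126/10000⌋=9657; principal=83878-9657=74221; balance=766494-74221=692273
38. interest=⌊692273·126/10000⌋=8722; principal=83878-8722=75156; balance=692273-75156=617117
39. interest=⌊617117·126/10000⌋=7775; principal=83878-7775=76103; balance=617117-76103=541014
40. interest=⌊541014·126/10000⌋=6816; principal=83878-6816=77062; balance=541014-77062=463952
41. interest=⌊463952·126/10000⌋=5845; principal=83878-5845=78033; balance=463952-78033=385919
42. interest=⌊385919·126/10000⌋=4862; principal=83878-4862=79016; balance=385919-79016=306903
43. interest=⌊306903·126/10000⌋=3866; principal=83878-3866=80012; balance=306903-80012=226891
44. interest=⌊226891·126/10000⌋=2858; principal=83878-2858=81020; balance=226891-81020=145871
45. interest=⌊145871·126/10000⌋=1837; principal=83878-1837=82041; balance=145871-82041=63830
46. interest=⌊63830·126/10000⌋=804; principal=min(83878-804,63830)=63830; balance=63830-63830=0

1 36589 47289 2856645
2 35993 47885 2808760
3 35390 48488 2760272
4 34779 49099 2711173
5 34160 49718 2661455
6 33534 50344 2611111
7 32899 50979 2560132
8 32257 51621 2508511
9 31607 52271 2456240
10 30948 52930 2403310
11 30281 53597 2349713
12 29606 54272 2295441
13 28922 54956 2240485
14 28230 55648 2184837
15 27528 56350 2128487
16 26818 57060 2071427
17 26099 57779 2013648
18 25371 58507 1955141
19 24634 59244 1895897
20 23888 59990 1835907
21 23132 60746 1775161
22 22367 61511 1713650
23 21591 62287 1651363
24 20807 63071 1588292
25 20012 63866 1524426
26 19207 64671 1459755
27 18392 65486 1394269
28 17567 66311 1327958
29 16732 67146 1260812
30 15886 67992 1192820
31 15029 68849 1123971
32 14162 69716 1054255
33 13283 70595 983660
34 12394 71484 912176
35 11493 72385 839791
36 10581 73297 766494
37 9657 74221 692273
38 8722 75156 617117
39 7775 76103 541014
40 6816 77062 463952
41 5845 78033 385919
42 4862 79016 306903
43 3866 80012 226891
44 2858 81020 145871
45 1837 82041 63830
46 804 63830 0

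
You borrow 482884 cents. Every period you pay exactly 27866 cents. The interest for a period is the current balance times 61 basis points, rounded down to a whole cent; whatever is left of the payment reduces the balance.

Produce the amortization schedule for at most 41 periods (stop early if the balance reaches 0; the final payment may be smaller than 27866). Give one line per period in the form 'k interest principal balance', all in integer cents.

1 2945 24921 457963
2 2793 25073 432890
3 2640 25226 407664
4 2486 25380 382284
5 2331 25535 356749
6 2176 25690 331059
7 2019 25847 305212
8 1861 26005 279207
9 1703 26163 253044
10 1543 26323 226721
11 1382 26484 200237
12 1221 26645 173592
13 1058 26808 146784
14 895 26971 119813
15 730 27136 92677
16 565 27301 65376
17 398 27468 37908
18 231 27635 10273
19 62 10273 0

1. interest=⌊482884·61/10000⌋=2945; principal=27866-2945=24921; balance=482884-24921=457963
2. interest=⌊457963·61/10000⌋=2793; principal=27866-2793=25073; balance=457963-25073=432890
3. interest=⌊432890·61/10000⌋=2640; principal=27866-2640=25226; balance=432890-25226=407664
4. interest=⌊407664·61/10000⌋=2486; principal=27866-2486=25380; balance=407664-25380=382284
5. interest=⌊382284·61/10000⌋=2331; principal=27866-2331=25535; balance=382284-25535=356749
6. interest=⌊356749·61/10000⌋=2176; principal=27866-2176=25690; balance=356749-25690=331059
7. interest=⌊331059·61/10000⌋=2019; principal=27866-2019=25847; balance=331059-25847=305212
8. interest=⌊305212·61/10000⌋=1861; principal=27866-1861=26005; balance=305212-26005=279207
9. interest=⌊279207·61/10000⌋=1703; principal=27866-1703=26163; balance=279207-26163=253044
10. interest=⌊253044·61/10000⌋=1543; principal=27866-1543=26323; balance=253044-26323=226721
11. interest=⌊226721·61/10000⌋=1382; principal=27866-1382=26484; balance=226721-26484=200237
12. interest=⌊200237·61/10000⌋=1221; principal=27866-1221=26645; balance=200237-26645=173592
13. interest=⌊173592·61/10000⌋=1058; principal=27866-1058=26808; balance=173592-26808=146784
14. interest=⌊146784·61/10000⌋=895; principal=27866-895=26971; balance=146784-26971=119813
15. interest=⌊119813·61/10000⌋=730; principal=27866-730=27136; balance=119813-27136=92677
16. interest=⌊92677·61/10000⌋=565; principal=27866-565=27301; balance=92677-27301=65376
17. interest=⌊65376·61/10000⌋=398; principal=27866-398=27468; balance=65376-27468=37908
18. interest=⌊37908·61/10000⌋=231; principal=27866-231=27635; balance=37908-27635=10273
19. interest=⌊10273·61/10000⌋=62; principal=min(27866-62,10273)=10273; balance=10273-10273=0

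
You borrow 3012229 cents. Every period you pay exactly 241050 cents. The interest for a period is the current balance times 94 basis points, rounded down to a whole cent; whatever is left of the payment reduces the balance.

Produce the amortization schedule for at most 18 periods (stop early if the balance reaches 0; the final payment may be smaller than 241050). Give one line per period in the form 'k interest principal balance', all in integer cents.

1. interest=⌊3012229·94/10000⌋=28314; principal=241050-28314=212736; balance=3012229-212736=2799493
2. interest=⌊2799493·94/10000⌋=26315; principal=241050-26315=214735; balance=2799493-214735=2584758
3. interest=⌊2584758·94/10000⌋=24296; principal=241050-24296=216754; balance=2584758-216754=2368004
4. interest=⌊2368004·94/10000⌋=22259; principal=241050-22259=218791; balance=2368004-218791=2149213
5. interest=⌊2149213·94/10000⌋=20202; principal=241050-20202=220848; balance=2149213-220848=1928365
6. interest=⌊1928365·94/10000⌋=18126; principal=241050-18126=222924; balance=1928365-222924=1705441
7. interest=⌊1705441·94/10000⌋=16031; principal=241050-16031=225019; balance=1705441-225019=1480422
8. interest=⌊1480422·94/10000⌋=13915; principal=241050-13915=227135; balance=1480422-227135=1253287
9. interest=⌊1253287·94/10000⌋=11780; principal=241050-11780=229270; balance=1253287-229270=1024017
10. interest=⌊1024017·94/10000⌋=9625; principal=241050-9625=231425; balance=1024017-231425=792592
11. interest=⌊792592·94/10000⌋=7450; principal=241050-7450=233600; balance=792592-233600=558992
12. interest=⌊558992·94/10000⌋=5254; principal=241050-5254=235796; balance=558992-235796=323196
13. interest=⌊323196·94/10000⌋=3038; principal=241050-3038=238012; balance=323196-238012=85184
14. interest=⌊85184·94/10000⌋=800; principal=min(241050-800,85184)=85184; balance=85184-85184=0

1 28314 212736 2799493
2 26315 214735 2584758
3 24296 216754 2368004
4 22259 218791 2149213
5 20202 220848 1928365
6 18126 222924 1705441
7 16031 225019 1480422
8 13915 227135 1253287
9 11780 229270 1024017
10 9625 231425 792592
11 7450 233600 558992
12 5254 235796 323196
13 3038 238012 85184
14 800 85184 0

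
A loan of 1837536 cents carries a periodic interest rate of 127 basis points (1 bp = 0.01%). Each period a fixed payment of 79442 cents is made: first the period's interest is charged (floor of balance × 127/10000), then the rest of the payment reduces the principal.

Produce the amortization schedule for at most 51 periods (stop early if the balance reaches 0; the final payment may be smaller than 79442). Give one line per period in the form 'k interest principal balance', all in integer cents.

1. interest=⌊1837536·127/10000⌋=23336; principal=79442-23336=56106; balance=1837536-56106=1781430
2. interest=⌊1781430·127/10000⌋=22624; principal=79442-22624=56818; balance=1781430-56818=1724612
3. interest=⌊1724612·127/10000⌋=21902; principal=79442-21902=57540; balance=1724612-57540=1667072
4. interest=⌊1667072·127/10000⌋=21171; principal=79442-21171=58271; balance=1667072-58271=1608801
5. interest=⌊1608801·127/10000⌋=20431; principal=79442-20431=59011; balance=1608801-59011=1549790
6. interest=⌊1549790·127/10000⌋=19682; principal=79442-19682=59760; balance=1549790-59760=1490030
7. interest=⌊1490030·127/10000⌋=18923; principal=79442-18923=60519; balance=1490030-60519=1429511
8. interest=⌊1429511·127/10000⌋=18154; principal=79442-18154=61288; balance=1429511-61288=1368223
9. interest=⌊1368223·127/10000⌋=17376; principal=79442-17376=62066; balance=1368223-62066=1306157
10. interest=⌊1306157·127/10000⌋=16588; principal=79442-16588=62854; balance=1306157-62854=1243303
11. interest=⌊1243303·127/10000⌋=15789; principal=79442-15789=63653; balance=1243303-63653=1179650
12. interest=⌊1179650·127/10000⌋=14981; principal=79442-14981=64461; balance=1179650-64461=1115189
13. interest=⌊1115189·127/10000⌋=14162; principal=79442-14162=65280; balance=1115189-65280=1049909
14. interest=⌊1049909·127/10000⌋=13333; principal=79442-13333=66109; balance=1049909-66109=983800
15. interest=⌊983800·127/10000⌋=12494; principal=79442-12494=66948; balance=983800-66948=916852
16. interest=⌊916852·127/10000⌋=11644; principal=79442-11644=67798; balance=916852-67798=849054
17. interest=⌊849054·127/10000⌋=10782; principal=79442-10782=68660; balance=849054-68660=780394
18. interest=⌊780394·127/10000⌋=9911; principal=79442-9911=69531; balance=780394-69531=710863
19. interest=⌊710863·127/10000⌋=9027; principal=79442-9027=70415; balance=710863-70415=640448
20. interest=⌊640448·127/10000⌋=8133; principal=79442-8133=71309; balance=640448-71309=569139
21. interest=⌊569139·127/10000⌋=7228; principal=79442-7228=72214; balance=569139-72214=496925
22. interest=⌊496925·127/10000⌋=6310; principal=79442-6310=73132; balance=496925-73132=423793
23. interest=⌊423793·127/10000⌋=5382; principal=79442-5382=74060; balance=423793-74060=349733
24. interest=⌊349733·127/10000⌋=4441; principal=79442-4441=75001; balance=349733-75001=274732
25. interest=⌊274732·127/10000⌋=3489; principal=79442-3489=75953; balance=274732-75953=198779
26. interest=⌊198779·127/10000⌋=2524; principal=79442-2524=76918; balance=198779-76918=121861
27. interest=⌊121861·127/10000⌋=1547; principal=79442-1547=77895; balance=121861-77895=43966
28. interest=⌊43966·127/10000⌋=558; principal=min(79442-558,43966)=43966; balance=43966-43966=0

1 23336 56106 1781430
2 22624 56818 1724612
3 21902 57540 1667072
4 21171 58271 1608801
5 20431 59011 1549790
6 19682 59760 1490030
7 18923 60519 1429511
8 18154 61288 1368223
9 17376 62066 1306157
10 16588 62854 1243303
11 15789 63653 1179650
12 14981 64461 1115189
13 14162 65280 1049909
14 13333 66109 983800
15 12494 66948 916852
16 11644 67798 849054
17 10782 68660 780394
18 9911 69531 710863
19 9027 70415 640448
20 8133 71309 569139
21 7228 72214 496925
22 6310 73132 423793
23 5382 74060 349733
24 4441 75001 274732
25 3489 75953 198779
26 2524 76918 121861
27 1547 77895 43966
28 558 43966 0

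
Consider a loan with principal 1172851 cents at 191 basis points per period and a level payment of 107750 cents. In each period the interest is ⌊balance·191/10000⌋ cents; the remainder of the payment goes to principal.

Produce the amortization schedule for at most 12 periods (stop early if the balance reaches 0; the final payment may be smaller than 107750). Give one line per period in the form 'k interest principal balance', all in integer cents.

1. interest=⌊1172851·191/10000⌋=22401; principal=107750-22401=85349; balance=1172851-85349=1087502
2. interest=⌊1087502·191/10000⌋=20771; principal=107750-20771=86979; balance=1087502-86979=1000523
3. interest=⌊1000523·191/10000⌋=19109; principal=107750-19109=88641; balance=1000523-88641=911882
4. interest=⌊911882·191/10000⌋=17416; principal=107750-17416=90334; balance=911882-90334=821548
5. interest=⌊821548·191/10000⌋=15691; principal=107750-15691=92059; balance=821548-92059=729489
6. interest=⌊729489·191/10000⌋=13933; principal=107750-13933=93817; balance=729489-93817=635672
7. interest=⌊635672·191/10000⌋=12141; principal=107750-12141=95609; balance=635672-95609=540063
8. interest=⌊540063·191/10000⌋=10315; principal=107750-10315=97435; balance=540063-97435=442628
9. interest=⌊442628·191/10000⌋=8454; principal=107750-8454=99296; balance=442628-99296=343332
10. interest=⌊343332·191/10000⌋=6557; principal=107750-6557=101193; balance=343332-101193=242139
11. interest=⌊242139·191/10000⌋=4624; principal=107750-4624=103126; balance=242139-103126=139013
12. interest=⌊139013·191/10000⌋=2655; principal=107750-2655=105095; balance=139013-105095=33918

1 22401 85349 1087502
2 20771 86979 1000523
3 19109 88641 911882
4 17416 90334 821548
5 15691 92059 729489
6 13933 93817 635672
7 12141 95609 540063
8 10315 97435 442628
9 8454 99296 343332
10 6557 101193 242139
11 4624 103126 139013
12 2655 105095 33918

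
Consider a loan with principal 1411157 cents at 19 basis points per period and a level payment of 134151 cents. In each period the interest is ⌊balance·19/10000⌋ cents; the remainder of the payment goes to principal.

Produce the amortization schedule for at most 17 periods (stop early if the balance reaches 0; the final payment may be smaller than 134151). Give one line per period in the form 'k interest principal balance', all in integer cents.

1. interest=⌊1411157·19/10000⌋=2681; principal=134151-2681=131470; balance=1411157-131470=1279687
2. interest=⌊1279687·19/10000⌋=2431; principal=134151-2431=131720; balance=1279687-131720=1147967
3. interest=⌊1147967·19/10000⌋=2181; principal=134151-2181=131970; balance=1147967-131970=1015997
4. interest=⌊1015997·19/10000⌋=1930; principal=134151-1930=132221; balance=1015997-132221=883776
5. interest=⌊883776·19/10000⌋=1679; principal=134151-1679=132472; balance=883776-132472=751304
6. interest=⌊751304·19/10000⌋=1427; principal=134151-1427=132724; balance=751304-132724=618580
7. interest=⌊618580·19/10000⌋=1175; principal=134151-1175=132976; balance=618580-132976=485604
8. interest=⌊485604·19/10000⌋=922; principal=134151-922=133229; balance=485604-133229=352375
9. interest=⌊352375·19/10000⌋=669; principal=134151-669=133482; balance=352375-133482=218893
10. interest=⌊218893·19/10000⌋=415; principal=134151-415=133736; balance=218893-133736=85157
11. interest=⌊85157·19/10000⌋=161; principal=min(134151-161,85157)=85157; balance=85157-85157=0

1 2681 131470 1279687
2 2431 131720 1147967
3 2181 131970 1015997
4 1930 132221 883776
5 1679 132472 751304
6 1427 132724 618580
7 1175 132976 485604
8 922 133229 352375
9 669 133482 218893
10 415 133736 85157
11 161 85157 0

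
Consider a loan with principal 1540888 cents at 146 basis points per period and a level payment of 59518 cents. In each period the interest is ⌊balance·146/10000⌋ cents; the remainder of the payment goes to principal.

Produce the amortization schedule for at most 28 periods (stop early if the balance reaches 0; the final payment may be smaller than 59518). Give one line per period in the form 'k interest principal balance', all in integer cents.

1 22496 37022 1503866
2 21956 37562 1466304
3 21408 38110 1428194
4 20851 38667 1389527
5 20287 39231 1350296
6 19714 39804 1310492
7 19133 40385 1270107
8 18543 40975 1229132
9 17945 41573 1187559
10 17338 42180 1145379
11 16722 42796 1102583
12 16097 43421 1059162
13 15463 44055 1015107
14 14820 44698 970409
15 14167 45351 925058
16 13505 46013 879045
17 12834 46684 832361
18 12152 47366 784995
19 11460 48058 736937
20 10759 48759 688178
21 10047 49471 638707
22 9325 50193 588514
23 8592 50926 537588
24 7848 51670 485918
25 7094 52424 433494
26 6329 53189 380305
27 5552 53966 326339
28 4764 54754 271585

1. interest=⌊1540888·146/10000⌋=22496; principal=59518-22496=37022; balance=1540888-37022=1503866
2. interest=⌊1503866·146/10000⌋=21956; principal=59518-21956=37562; balance=1503866-37562=1466304
3. interest=⌊1466304·146/10000⌋=21408; principal=59518-21408=38110; balance=1466304-38110=1428194
4. interest=⌊1428194·146/10000⌋=20851; principal=59518-20851=38667; balance=1428194-38667=1389527
5. interest=⌊1389527·146/10000⌋=20287; principal=59518-20287=39231; balance=1389527-39231=1350296
6. interest=⌊1350296·146/10000⌋=19714; principal=59518-19714=39804; balance=1350296-39804=1310492
7. interest=⌊1310492·146/10000⌋=19133; principal=59518-19133=40385; balance=1310492-40385=1270107
8. interest=⌊1270107·146/10000⌋=18543; principal=59518-18543=40975; balance=1270107-40975=1229132
9. interest=⌊1229132·146/10000⌋=17945; principal=59518-17945=41573; balance=1229132-41573=1187559
10. interest=⌊1187559·146/10000⌋=17338; principal=59518-17338=42180; balance=1187559-42180=1145379
11. interest=⌊1145379·146/10000⌋=16722; principal=59518-16722=42796; balance=1145379-42796=1102583
12. interest=⌊1102583·146/10000⌋=16097; principal=59518-16097=43421; balance=1102583-43421=1059162
13. interest=⌊1059162·146/10000⌋=15463; principal=59518-15463=44055; balance=1059162-44055=1015107
14. interest=⌊1015107·146/10000⌋=14820; principal=59518-14820=44698; balance=1015107-44698=970409
15. interest=⌊970409·146/10000⌋=14167; principal=59518-14167=45351; balance=970409-45351=925058
16. interest=⌊925058·146/10000⌋=13505; principal=59518-13505=46013; balance=925058-46013=879045
17. interest=⌊879045·146/10000⌋=12834; principal=59518-12834=46684; balance=879045-46684=832361
18. interest=⌊832361·146/10000⌋=12152; principal=59518-12152=47366; balance=832361-47366=784995
19. interest=⌊784995·146/10000⌋=11460; principal=59518-11460=48058; balance=784995-48058=736937
20. interest=⌊736937·146/10000⌋=10759; principal=59518-10759=48759; balance=736937-48759=688178
21. interest=⌊688178·146/10000⌋=10047; principal=59518-10047=49471; balance=688178-49471=638707
22. interest=⌊638707·146/10000⌋=9325; principal=59518-9325=50193; balance=638707-50193=588514
23. interest=⌊588514·146/10000⌋=8592; principal=59518-8592=50926; balance=588514-50926=537588
24. interest=⌊537588·146/10000⌋=7848; principal=59518-7848=51670; balance=537588-51670=485918
25. interest=⌊485918·146/10000⌋=7094; principal=59518-7094=52424; balance=485918-52424=433494
26. interest=⌊433494·146/10000⌋=6329; principal=59518-6329=53189; balance=433494-53189=380305
27. interest=⌊380305·146/10000⌋=5552; principal=59518-5552=53966; balance=380305-53966=326339
28. interest=⌊326339·146/10000⌋=4764; principal=59518-4764=54754; balance=326339-54754=271585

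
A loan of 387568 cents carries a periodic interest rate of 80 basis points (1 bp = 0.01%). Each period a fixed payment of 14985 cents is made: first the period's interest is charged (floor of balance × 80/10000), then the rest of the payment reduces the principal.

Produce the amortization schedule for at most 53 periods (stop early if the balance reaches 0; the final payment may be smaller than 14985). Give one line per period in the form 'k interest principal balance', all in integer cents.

1. interest=⌊387568·80/10000⌋=3100; principal=14985-3100=11885; balance=387568-11885=375683
2. interest=⌊375683·80/10000⌋=3005; principal=14985-3005=11980; balance=375683-11980=363703
3. interest=⌊363703·80/10000⌋=2909; principal=14985-2909=12076; balance=363703-12076=351627
4. interest=⌊351627·80/10000⌋=2813; principal=14985-2813=12172; balance=351627-12172=339455
5. interest=⌊339455·80/10000⌋=2715; principal=14985-2715=12270; balance=339455-12270=327185
6. interest=⌊327185·80/10000⌋=2617; principal=14985-2617=12368; balance=327185-12368=314817
7. interest=⌊314817·80/10000⌋=2518; principal=14985-2518=12467; balance=314817-12467=302350
8. interest=⌊302350·80/10000⌋=2418; principal=14985-2418=12567; balance=302350-12567=289783
9. interest=⌊289783·80/10000⌋=2318; principal=14985-2318=12667; balance=289783-12667=277116
10. interest=⌊277116·80/10000⌋=2216; principal=14985-2216=12769; balance=277116-12769=264347
11. interest=⌊264347·80/10000⌋=2114; principal=14985-2114=12871; balance=264347-12871=251476
12. interest=⌊251476·80/10000⌋=2011; principal=14985-2011=12974; balance=251476-12974=238502
13. interest=⌊238502·80/10000⌋=1908; principal=14985-1908=13077; balance=238502-13077=225425
14. interest=⌊225425·80/10000⌋=1803; principal=14985-1803=13182; balance=225425-13182=212243
15. interest=⌊212243·80/10000⌋=1697; principal=14985-1697=13288; balance=212243-13288=198955
16. interest=⌊198955·80/10000⌋=1591; principal=14985-1591=13394; balance=198955-13394=185561
17. interest=⌊185561·80/10000⌋=1484; principal=14985-1484=13501; balance=185561-13501=172060
18. interest=⌊172060·80/10000⌋=1376; principal=14985-1376=13609; balance=172060-13609=158451
19. interest=⌊158451·80/10000⌋=1267; principal=14985-1267=13718; balance=158451-13718=144733
20. interest=⌊144733·80/10000⌋=1157; principal=14985-1157=13828; balance=144733-13828=130905
21. interest=⌊130905·80/10000⌋=1047; principal=14985-1047=13938; balance=130905-13938=116967
22. interest=⌊116967·80/10000⌋=935; principal=14985-935=14050; balance=116967-14050=102917
23. interest=⌊102917·80/10000⌋=823; principal=14985-823=14162; balance=102917-14162=88755
24. interest=⌊88755·80/10000⌋=710; principal=14985-710=14275; balance=88755-14275=74480
25. interest=⌊74480·80/10000⌋=595; principal=14985-595=14390; balance=74480-14390=60090
26. interest=⌊60090·80/10000⌋=480; principal=14985-480=14505; balance=60090-14505=45585
27. interest=⌊45585·80/10000⌋=364; principal=14985-364=14621; balance=45585-14621=30964
28. interest=⌊30964·80/10000⌋=247; principal=14985-247=14738; balance=30964-14738=16226
29. interest=⌊16226·80/10000⌋=129; principal=14985-129=14856; balance=16226-14856=1370
30. interest=⌊1370·80/10000⌋=10; principal=min(14985-10,1370)=1370; balance=1370-1370=0

1 3100 11885 375683
2 3005 11980 363703
3 2909 12076 351627
4 2813 12172 339455
5 2715 12270 327185
6 2617 12368 314817
7 2518 12467 302350
8 2418 12567 289783
9 2318 12667 277116
10 2216 12769 264347
11 2114 12871 251476
12 2011 12974 238502
13 1908 13077 225425
14 1803 13182 212243
15 1697 13288 198955
16 1591 13394 185561
17 1484 13501 172060
18 1376 13609 158451
19 1267 13718 144733
20 1157 13828 130905
21 1047 13938 116967
22 935 14050 102917
23 823 14162 88755
24 710 14275 74480
25 595 14390 60090
26 480 14505 45585
27 364 14621 30964
28 247 14738 16226
29 129 14856 1370
30 10 1370 0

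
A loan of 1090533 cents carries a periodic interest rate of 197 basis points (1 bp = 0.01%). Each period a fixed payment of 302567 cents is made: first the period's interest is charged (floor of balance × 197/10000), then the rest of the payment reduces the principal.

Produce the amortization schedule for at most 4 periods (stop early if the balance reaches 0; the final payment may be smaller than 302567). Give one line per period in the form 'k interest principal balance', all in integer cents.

1. interest=⌊1090533·197/10000⌋=21483; principal=302567-21483=281084; balance=1090533-281084=809449
2. interest=⌊809449·197/10000⌋=15946; principal=302567-15946=286621; balance=809449-286621=522828
3. interest=⌊522828·197/10000⌋=10299; principal=302567-10299=292268; balance=522828-292268=230560
4. interest=⌊230560·197/10000⌋=4542; principal=min(302567-4542,230560)=230560; balance=230560-230560=0

1 21483 281084 809449
2 15946 286621 522828
3 10299 292268 230560
4 4542 230560 0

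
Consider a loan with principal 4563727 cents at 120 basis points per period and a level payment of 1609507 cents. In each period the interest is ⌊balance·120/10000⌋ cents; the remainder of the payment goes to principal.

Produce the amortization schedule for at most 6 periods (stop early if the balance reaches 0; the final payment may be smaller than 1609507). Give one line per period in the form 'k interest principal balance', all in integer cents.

1 54764 1554743 3008984
2 36107 1573400 1435584
3 17227 1435584 0

1. interest=⌊4563727·120/10000⌋=54764; principal=1609507-54764=1554743; balance=4563727-1554743=3008984
2. interest=⌊3008984·120/10000⌋=36107; principal=1609507-36107=1573400; balance=3008984-1573400=1435584
3. interest=⌊1435584·120/10000⌋=17227; principal=min(1609507-17227,1435584)=1435584; balance=1435584-1435584=0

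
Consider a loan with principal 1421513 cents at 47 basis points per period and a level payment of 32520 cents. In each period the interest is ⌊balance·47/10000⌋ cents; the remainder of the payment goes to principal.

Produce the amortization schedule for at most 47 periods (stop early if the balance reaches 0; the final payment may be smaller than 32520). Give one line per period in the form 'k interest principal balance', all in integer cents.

1 6681 25839 1395674
2 6559 25961 1369713
3 6437 26083 1343630
4 6315 26205 1317425
5 6191 26329 1291096
6 6068 26452 1264644
7 5943 26577 1238067
8 5818 26702 1211365
9 5693 26827 1184538
10 5567 26953 1157585
11 5440 27080 1130505
12 5313 27207 1103298
13 5185 27335 1075963
14 5057 27463 1048500
15 4927 27593 1020907
16 4798 27722 993185
17 4667 27853 965332
18 4537 27983 937349
19 4405 28115 909234
20 4273 28247 880987
21 4140 28380 852607
22 4007 28513 824094
23 3873 28647 795447
24 3738 28782 766665
25 3603 28917 737748
26 3467 29053 708695
27 3330 29190 679505
28 3193 29327 650178
29 3055 29465 620713
30 2917 29603 591110
31 2778 29742 561368
32 2638 29882 531486
33 2497 30023 501463
34 2356 30164 471299
35 2215 30305 440994
36 2072 30448 410546
37 1929 30591 379955
38 1785 30735 349220
39 1641 30879 318341
40 1496 31024 287317
41 1350 31170 256147
42 1203 31317 224830
43 1056 31464 193366
44 908 31612 161754
45 760 31760 129994
46 610 31910 98084
47 460 32060 66024

1. interest=⌊1421513·47/10000⌋=6681; principal=32520-6681=25839; balance=1421513-25839=1395674
2. interest=⌊1395674·47/10000⌋=6559; principal=32520-6559=25961; balance=1395674-25961=1369713
3. interest=⌊1369713·47/10000⌋=6437; principal=32520-6437=26083; balance=1369713-26083=1343630
4. interest=⌊1343630·47/10000⌋=6315; principal=32520-6315=26205; balance=1343630-26205=1317425
5. interest=⌊1317425·47/10000⌋=6191; principal=32520-6191=26329; balance=1317425-26329=1291096
6. interest=⌊1291096·47/10000⌋=6068; principal=32520-6068=26452; balance=1291096-26452=1264644
7. interest=⌊1264644·47/10000⌋=5943; principal=32520-5943=26577; balance=1264644-26577=1238067
8. interest=⌊1238067·47/10000⌋=5818; principal=32520-5818=26702; balance=1238067-26702=1211365
9. interest=⌊1211365·47/10000⌋=5693; principal=32520-5693=26827; balance=1211365-26827=1184538
10. interest=⌊1184538·47/10000⌋=5567; principal=32520-5567=26953; balance=1184538-26953=1157585
11. interest=⌊1157585·47/10000⌋=5440; principal=32520-5440=27080; balance=1157585-27080=1130505
12. interest=⌊1130505·47/10000⌋=5313; principal=32520-5313=27207; balance=1130505-27207=1103298
13. interest=⌊1103298·47/10000⌋=5185; principal=32520-5185=27335; balance=1103298-27335=1075963
14. interest=⌊1075963·47/10000⌋=5057; principal=32520-5057=27463; balance=1075963-27463=1048500
15. interest=⌊1048500·47/10000⌋=4927; principal=32520-4927=27593; balance=1048500-27593=1020907
16. interest=⌊1020907·47/10000⌋=4798; principal=32520-4798=27722; balance=1020907-27722=993185
17. interest=⌊993185·47/10000⌋=4667; principal=32520-4667=27853; balance=993185-27853=965332
18. interest=⌊965332·47/10000⌋=4537; principal=32520-4537=27983; balance=965332-27983=937349
19. interest=⌊937349·47/10000⌋=4405; principal=32520-4405=28115; balance=937349-28115=909234
20. interest=⌊909234·47/10000⌋=4273; principal=32520-4273=28247; balance=909234-28247=880987
21. interest=⌊880987·47/10000⌋=4140; principal=32520-4140=28380; balance=880987-28380=852607
22. interest=⌊852607·47/10000⌋=4007; principal=32520-4007=28513; balance=852607-28513=824094
23. interest=⌊824094·47/10000⌋=3873; principal=32520-3873=28647; balance=824094-28647=795447
24. interest=⌊795447·47/10000⌋=3738; principal=32520-3738=28782; balance=795447-28782=766665
25. interest=⌊766665·47/10000⌋=3603; principal=32520-3603=28917; balance=766665-28917=737748
26. interest=⌊737748·47/10000⌋=3467; principal=32520-3467=29053; balance=737748-29053=708695
27. interest=⌊708695·47/10000⌋=3330; principal=32520-3330=29190; balance=708695-29190=679505
28. interest=⌊679505·47/10000⌋=3193; principal=32520-3193=29327; balance=679505-29327=650178
29. interest=⌊650178·47/10000⌋=3055; principal=32520-3055=29465; balance=650178-29465=620713
30. interest=⌊620713·47/10000⌋=2917; principal=32520-2917=29603; balance=620713-29603=591110
31. interest=⌊591110·47/10000⌋=2778; principal=32520-2778=29742; balance=591110-29742=561368
32. interest=⌊561368·47/10000⌋=2638; principal=32520-2638=29882; balance=561368-29882=531486
33. interest=⌊531486·47/10000⌋=2497; principal=32520-2497=30023; balance=531486-30023=501463
34. interest=⌊501463·47/10000⌋=2356; principal=32520-2356=30164; balance=501463-30164=471299
35. interest=⌊471299·47/10000⌋=2215; principal=32520-2215=30305; balance=471299-30305=440994
36. interest=⌊440994·47/10000⌋=2072; principal=32520-2072=30448; balance=440994-30448=410546
37. interest=⌊410546·47/10000⌋=1929; principal=32520-1929=30591; balance=410546-30591=379955
38. interest=⌊379955·47/10000⌋=1785; principal=32520-1785=30735; balance=379955-30735=349220
39. interest=⌊349220·47/10000⌋=1641; principal=32520-1641=30879; balance=349220-30879=318341
40. interest=⌊318341·47/10000⌋=1496; principal=32520-1496=31024; balance=318341-31024=287317
41. interest=⌊287317·47/10000⌋=1350; principal=32520-1350=31170; balance=287317-31170=256147
42. interest=⌊256147·47/10000⌋=1203; principal=32520-1203=31317; balance=256147-31317=224830
43. interest=⌊224830·47/10000⌋=1056; principal=32520-1056=31464; balance=224830-31464=193366
44. interest=⌊193366·47/10000⌋=908; principal=32520-908=31612; balance=193366-31612=161754
45. interest=⌊161754·47/10000⌋=760; principal=32520-760=31760; balance=161754-31760=129994
46. interest=⌊129994·47/10000⌋=610; principal=32520-610=31910; balance=129994-31910=98084
47. interest=⌊98084·47/10000⌋=460; principal=32520-460=32060; balance=98084-32060=66024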